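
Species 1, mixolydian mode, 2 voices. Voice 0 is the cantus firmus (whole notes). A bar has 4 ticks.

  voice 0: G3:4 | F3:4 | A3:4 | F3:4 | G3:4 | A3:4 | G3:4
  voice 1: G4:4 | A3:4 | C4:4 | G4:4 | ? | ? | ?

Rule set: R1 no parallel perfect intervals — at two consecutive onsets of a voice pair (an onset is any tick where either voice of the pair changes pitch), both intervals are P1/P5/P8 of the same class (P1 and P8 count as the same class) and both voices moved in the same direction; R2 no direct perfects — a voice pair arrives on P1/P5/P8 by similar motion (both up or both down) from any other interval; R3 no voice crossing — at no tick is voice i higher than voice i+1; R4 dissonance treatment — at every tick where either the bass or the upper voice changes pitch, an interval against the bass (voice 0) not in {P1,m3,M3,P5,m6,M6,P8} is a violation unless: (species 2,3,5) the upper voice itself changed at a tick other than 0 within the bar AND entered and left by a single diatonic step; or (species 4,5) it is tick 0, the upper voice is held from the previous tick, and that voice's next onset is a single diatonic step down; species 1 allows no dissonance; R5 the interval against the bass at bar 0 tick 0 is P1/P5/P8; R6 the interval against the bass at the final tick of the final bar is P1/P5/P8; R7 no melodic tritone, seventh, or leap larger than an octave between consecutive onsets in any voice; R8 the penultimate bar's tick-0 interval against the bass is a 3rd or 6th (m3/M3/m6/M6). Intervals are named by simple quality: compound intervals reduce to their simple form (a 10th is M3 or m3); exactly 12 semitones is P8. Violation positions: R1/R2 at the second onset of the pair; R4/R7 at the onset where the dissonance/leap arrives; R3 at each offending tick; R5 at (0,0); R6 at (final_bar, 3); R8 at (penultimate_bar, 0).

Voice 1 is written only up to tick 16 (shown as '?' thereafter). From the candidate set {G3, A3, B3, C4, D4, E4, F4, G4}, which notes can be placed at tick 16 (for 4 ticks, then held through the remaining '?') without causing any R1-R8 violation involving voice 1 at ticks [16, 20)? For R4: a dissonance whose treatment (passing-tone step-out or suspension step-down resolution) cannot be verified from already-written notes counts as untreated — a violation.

G3: legal
A3: violates R4,R7
B3: legal
C4: violates R4
D4: legal
E4: legal
F4: violates R4
G4: legal

{B3, D4, E4, G3, G4}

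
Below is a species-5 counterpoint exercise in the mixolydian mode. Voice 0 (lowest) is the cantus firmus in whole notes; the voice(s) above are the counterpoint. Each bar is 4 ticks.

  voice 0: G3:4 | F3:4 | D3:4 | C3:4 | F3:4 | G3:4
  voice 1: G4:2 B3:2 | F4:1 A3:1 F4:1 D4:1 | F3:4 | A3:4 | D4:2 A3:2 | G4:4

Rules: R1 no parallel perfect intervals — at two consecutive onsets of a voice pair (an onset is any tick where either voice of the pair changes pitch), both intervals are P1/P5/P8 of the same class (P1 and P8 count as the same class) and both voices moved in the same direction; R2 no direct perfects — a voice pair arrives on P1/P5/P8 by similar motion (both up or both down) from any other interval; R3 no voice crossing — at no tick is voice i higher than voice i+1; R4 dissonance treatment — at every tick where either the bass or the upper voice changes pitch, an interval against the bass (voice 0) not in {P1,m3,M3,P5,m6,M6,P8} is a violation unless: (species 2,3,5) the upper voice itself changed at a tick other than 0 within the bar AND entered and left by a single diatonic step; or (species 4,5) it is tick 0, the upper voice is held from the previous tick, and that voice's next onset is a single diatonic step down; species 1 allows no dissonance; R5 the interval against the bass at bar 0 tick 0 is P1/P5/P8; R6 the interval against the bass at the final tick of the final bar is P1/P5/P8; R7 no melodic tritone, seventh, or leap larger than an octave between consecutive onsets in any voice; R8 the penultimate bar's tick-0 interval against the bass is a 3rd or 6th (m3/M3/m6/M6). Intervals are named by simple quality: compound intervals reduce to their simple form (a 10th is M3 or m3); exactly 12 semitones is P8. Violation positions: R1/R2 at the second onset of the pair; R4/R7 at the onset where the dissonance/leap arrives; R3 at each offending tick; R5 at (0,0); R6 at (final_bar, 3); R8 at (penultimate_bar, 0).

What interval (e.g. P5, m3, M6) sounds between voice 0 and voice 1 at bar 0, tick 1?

P8

voice 0=G3 voice 1=G4 -> P8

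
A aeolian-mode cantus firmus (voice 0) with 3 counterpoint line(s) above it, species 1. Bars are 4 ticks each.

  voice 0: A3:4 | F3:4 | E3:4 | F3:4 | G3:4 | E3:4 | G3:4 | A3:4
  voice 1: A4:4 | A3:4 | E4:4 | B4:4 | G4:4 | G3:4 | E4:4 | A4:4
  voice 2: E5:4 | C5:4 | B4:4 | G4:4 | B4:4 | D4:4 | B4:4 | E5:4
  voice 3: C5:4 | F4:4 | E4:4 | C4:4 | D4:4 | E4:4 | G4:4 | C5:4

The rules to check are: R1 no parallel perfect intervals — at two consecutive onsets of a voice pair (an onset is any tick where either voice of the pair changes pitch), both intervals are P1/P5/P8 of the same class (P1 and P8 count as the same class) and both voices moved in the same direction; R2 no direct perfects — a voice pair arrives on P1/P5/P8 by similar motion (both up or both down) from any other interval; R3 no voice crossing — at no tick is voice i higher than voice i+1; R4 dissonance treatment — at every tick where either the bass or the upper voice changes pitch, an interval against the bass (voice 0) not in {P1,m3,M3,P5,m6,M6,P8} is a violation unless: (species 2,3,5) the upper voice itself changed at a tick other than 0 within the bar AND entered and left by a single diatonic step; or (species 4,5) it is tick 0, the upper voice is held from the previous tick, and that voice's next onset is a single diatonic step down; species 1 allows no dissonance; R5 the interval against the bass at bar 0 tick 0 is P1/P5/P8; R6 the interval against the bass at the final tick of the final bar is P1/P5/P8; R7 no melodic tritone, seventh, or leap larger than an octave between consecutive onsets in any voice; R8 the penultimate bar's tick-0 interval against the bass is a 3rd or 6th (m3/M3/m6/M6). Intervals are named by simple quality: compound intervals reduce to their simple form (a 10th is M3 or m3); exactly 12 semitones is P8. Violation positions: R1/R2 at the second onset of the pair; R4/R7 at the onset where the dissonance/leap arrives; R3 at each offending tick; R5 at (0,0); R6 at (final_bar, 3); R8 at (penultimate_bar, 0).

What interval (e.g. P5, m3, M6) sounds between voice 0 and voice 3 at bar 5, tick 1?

voice 0=E3 voice 3=E4 -> P8

P8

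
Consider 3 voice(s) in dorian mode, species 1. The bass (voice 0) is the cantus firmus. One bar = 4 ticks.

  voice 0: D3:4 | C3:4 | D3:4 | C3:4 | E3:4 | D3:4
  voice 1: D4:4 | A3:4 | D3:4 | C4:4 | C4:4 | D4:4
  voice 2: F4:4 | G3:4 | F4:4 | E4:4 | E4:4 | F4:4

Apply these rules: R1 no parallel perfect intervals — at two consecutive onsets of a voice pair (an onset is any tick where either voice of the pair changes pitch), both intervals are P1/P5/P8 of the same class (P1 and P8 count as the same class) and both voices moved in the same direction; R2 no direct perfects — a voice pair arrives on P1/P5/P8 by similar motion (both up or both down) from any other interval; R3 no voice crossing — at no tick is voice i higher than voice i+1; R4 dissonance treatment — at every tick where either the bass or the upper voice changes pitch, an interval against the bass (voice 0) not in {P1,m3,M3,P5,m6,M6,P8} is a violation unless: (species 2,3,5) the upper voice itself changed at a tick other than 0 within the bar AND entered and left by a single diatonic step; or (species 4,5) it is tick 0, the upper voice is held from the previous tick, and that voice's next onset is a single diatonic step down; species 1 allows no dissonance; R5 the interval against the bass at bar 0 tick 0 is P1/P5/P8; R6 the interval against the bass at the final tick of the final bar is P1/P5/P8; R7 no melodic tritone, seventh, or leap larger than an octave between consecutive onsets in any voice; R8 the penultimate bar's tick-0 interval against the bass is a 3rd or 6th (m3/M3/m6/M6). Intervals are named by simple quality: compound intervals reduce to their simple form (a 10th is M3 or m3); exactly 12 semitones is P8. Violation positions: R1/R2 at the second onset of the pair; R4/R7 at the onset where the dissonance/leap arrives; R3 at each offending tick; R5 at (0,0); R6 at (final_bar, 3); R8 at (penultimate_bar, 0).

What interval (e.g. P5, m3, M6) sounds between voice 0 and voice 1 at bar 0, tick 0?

voice 0=D3 voice 1=D4 -> P8

P8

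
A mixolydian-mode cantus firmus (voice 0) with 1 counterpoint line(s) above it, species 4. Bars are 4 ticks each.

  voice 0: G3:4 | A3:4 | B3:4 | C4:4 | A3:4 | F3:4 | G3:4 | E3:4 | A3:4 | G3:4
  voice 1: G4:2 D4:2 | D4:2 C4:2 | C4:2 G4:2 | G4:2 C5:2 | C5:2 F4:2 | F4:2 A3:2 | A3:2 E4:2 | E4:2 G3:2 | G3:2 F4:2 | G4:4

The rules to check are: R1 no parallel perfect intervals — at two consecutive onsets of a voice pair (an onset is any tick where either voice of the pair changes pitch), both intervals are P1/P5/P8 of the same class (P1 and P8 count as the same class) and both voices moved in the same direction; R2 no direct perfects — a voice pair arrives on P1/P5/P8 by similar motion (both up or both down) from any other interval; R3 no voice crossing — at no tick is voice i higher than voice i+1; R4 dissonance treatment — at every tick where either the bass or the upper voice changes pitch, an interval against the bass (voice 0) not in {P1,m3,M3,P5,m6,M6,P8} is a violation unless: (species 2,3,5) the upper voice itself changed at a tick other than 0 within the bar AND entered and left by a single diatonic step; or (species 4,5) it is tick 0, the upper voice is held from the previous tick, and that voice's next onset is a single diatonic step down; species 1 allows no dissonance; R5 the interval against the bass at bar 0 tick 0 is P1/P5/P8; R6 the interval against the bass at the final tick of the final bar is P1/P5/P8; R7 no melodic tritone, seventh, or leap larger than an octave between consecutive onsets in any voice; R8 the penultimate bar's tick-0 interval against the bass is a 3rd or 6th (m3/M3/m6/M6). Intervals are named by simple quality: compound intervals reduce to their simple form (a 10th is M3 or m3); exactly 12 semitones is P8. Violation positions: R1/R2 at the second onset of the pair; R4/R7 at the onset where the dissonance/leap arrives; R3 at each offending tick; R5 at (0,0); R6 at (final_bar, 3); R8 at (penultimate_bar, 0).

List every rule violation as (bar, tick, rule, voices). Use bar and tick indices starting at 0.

bar 0: v0=G3 v1=G4 downbeat P8
bar 1: v0=A3 v1=D4 downbeat P4
bar 2: v0=B3 v1=C4 downbeat m2
bar 3: v0=C4 v1=G4 downbeat P5
bar 4: v0=A3 v1=C5 downbeat m3
bar 5: v0=F3 v1=F4 downbeat P8
bar 6: v0=G3 v1=A3 downbeat M2
bar 7: v0=E3 v1=E4 downbeat P8
bar 8: v0=A3 v1=G3 downbeat M2
bar 9: v0=G3 v1=G4 downbeat P8
  -> R4 @ bar 2 tick 0 v(0, 1): B3/C4 m2 untreated
  -> R4 @ bar 6 tick 0 v(0, 1): G3/A3 M2 untreated
  -> R3 @ bar 8 tick 0 v(0, 1): A3 above G3
  -> R4 @ bar 8 tick 0 v(0, 1): A3/G3 M2 untreated
  -> R8 @ bar 8 tick 0 v(0, 1): penult M2 not 3rd/6th
  -> R3 @ bar 8 tick 1 v(0, 1): A3 above G3
  -> R7 @ bar 8 tick 2 v(1,): G3->F4 leap 10st

(2, 0, R4, (0, 1))
(6, 0, R4, (0, 1))
(8, 0, R3, (0, 1))
(8, 0, R4, (0, 1))
(8, 0, R8, (0, 1))
(8, 1, R3, (0, 1))
(8, 2, R7, (1,))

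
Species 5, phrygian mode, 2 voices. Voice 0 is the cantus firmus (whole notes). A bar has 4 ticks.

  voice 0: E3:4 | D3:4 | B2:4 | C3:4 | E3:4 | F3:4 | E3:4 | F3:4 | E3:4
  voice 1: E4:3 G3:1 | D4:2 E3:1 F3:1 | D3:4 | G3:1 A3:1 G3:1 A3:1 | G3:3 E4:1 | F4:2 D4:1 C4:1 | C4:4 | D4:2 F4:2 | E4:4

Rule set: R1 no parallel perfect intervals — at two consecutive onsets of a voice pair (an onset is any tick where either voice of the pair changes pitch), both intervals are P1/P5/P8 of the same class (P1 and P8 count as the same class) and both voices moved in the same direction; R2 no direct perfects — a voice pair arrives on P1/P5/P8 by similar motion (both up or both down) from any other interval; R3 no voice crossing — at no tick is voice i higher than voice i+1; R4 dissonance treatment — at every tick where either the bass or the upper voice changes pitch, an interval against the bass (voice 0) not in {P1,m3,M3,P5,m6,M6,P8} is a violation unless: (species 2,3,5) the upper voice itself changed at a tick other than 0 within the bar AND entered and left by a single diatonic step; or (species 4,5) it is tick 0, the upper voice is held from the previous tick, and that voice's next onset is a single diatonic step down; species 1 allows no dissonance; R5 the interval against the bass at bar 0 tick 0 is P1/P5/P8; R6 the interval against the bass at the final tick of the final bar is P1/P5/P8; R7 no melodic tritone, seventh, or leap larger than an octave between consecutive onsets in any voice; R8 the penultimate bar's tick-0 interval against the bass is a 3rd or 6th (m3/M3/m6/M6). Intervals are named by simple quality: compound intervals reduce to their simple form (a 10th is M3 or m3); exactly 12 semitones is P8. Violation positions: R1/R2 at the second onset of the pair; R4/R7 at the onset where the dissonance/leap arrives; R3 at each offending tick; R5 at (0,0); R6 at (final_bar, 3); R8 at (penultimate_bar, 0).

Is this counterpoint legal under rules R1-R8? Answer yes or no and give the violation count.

bar 0: v0=E3 v1=E4 (P8)
bar 1: v0=D3 v1=D4 (P8)
bar 2: v0=B2 v1=D3 (m3)
bar 3: v0=C3 v1=G3 (P5)
bar 4: v0=E3 v1=G3 (m3)
bar 5: v0=F3 v1=F4 (P8)
bar 6: v0=E3 v1=C4 (m6)
bar 7: v0=F3 v1=D4 (M6)
bar 8: v0=E3 v1=E4 (P8)
  R4 @ bar1.2: D3/E3 M2 untreated
  R7 @ bar1.2: D4->E3 leap 10st
  R2 @ bar3.0: B2/D3 m3 -> C3/G3 P5 similar
  R1 @ bar5.0: E3/E4 P8 -> F3/F4 P8 similar
  R1 @ bar8.0: F3/F4 P8 -> E3/E4 P8 similar

No (5 violations)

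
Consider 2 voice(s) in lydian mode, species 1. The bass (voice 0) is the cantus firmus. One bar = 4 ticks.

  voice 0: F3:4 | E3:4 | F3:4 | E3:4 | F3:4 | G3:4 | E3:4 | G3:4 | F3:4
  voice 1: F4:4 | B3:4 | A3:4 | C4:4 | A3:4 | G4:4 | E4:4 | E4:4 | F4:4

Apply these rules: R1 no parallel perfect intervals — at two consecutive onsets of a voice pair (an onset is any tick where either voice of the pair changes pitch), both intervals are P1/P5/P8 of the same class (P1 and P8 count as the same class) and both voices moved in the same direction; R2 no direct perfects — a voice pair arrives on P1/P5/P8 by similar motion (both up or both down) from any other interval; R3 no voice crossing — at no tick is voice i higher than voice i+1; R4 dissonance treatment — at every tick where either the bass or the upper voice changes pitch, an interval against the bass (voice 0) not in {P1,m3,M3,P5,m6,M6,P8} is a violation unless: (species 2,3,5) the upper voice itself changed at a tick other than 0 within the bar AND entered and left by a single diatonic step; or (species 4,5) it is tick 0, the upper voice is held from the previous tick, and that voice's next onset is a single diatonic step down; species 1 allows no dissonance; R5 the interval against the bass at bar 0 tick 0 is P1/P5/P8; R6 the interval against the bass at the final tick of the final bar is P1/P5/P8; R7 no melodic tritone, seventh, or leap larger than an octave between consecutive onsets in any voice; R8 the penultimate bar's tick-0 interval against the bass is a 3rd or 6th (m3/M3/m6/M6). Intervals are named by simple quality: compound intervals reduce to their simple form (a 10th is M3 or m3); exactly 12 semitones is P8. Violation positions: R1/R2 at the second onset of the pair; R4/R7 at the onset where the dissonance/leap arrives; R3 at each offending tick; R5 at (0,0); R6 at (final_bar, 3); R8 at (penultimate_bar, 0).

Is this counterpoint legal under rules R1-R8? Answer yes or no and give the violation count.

No (5 violations)

bar 0: v0=F3 v1=F4 (P8)
bar 1: v0=E3 v1=B3 (P5)
bar 2: v0=F3 v1=A3 (M3)
bar 3: v0=E3 v1=C4 (m6)
bar 4: v0=F3 v1=A3 (M3)
bar 5: v0=G3 v1=G4 (P8)
bar 6: v0=E3 v1=E4 (P8)
bar 7: v0=G3 v1=E4 (M6)
bar 8: v0=F3 v1=F4 (P8)
  R2 @ bar1.0: F3/F4 P8 -> E3/B3 P5 similar
  R7 @ bar1.0: F4->B3 leap 6st
  R2 @ bar5.0: F3/A3 M3 -> G3/G4 P8 similar
  R7 @ bar5.0: A3->G4 leap 10st
  R1 @ bar6.0: G3/G4 P8 -> E3/E4 P8 similar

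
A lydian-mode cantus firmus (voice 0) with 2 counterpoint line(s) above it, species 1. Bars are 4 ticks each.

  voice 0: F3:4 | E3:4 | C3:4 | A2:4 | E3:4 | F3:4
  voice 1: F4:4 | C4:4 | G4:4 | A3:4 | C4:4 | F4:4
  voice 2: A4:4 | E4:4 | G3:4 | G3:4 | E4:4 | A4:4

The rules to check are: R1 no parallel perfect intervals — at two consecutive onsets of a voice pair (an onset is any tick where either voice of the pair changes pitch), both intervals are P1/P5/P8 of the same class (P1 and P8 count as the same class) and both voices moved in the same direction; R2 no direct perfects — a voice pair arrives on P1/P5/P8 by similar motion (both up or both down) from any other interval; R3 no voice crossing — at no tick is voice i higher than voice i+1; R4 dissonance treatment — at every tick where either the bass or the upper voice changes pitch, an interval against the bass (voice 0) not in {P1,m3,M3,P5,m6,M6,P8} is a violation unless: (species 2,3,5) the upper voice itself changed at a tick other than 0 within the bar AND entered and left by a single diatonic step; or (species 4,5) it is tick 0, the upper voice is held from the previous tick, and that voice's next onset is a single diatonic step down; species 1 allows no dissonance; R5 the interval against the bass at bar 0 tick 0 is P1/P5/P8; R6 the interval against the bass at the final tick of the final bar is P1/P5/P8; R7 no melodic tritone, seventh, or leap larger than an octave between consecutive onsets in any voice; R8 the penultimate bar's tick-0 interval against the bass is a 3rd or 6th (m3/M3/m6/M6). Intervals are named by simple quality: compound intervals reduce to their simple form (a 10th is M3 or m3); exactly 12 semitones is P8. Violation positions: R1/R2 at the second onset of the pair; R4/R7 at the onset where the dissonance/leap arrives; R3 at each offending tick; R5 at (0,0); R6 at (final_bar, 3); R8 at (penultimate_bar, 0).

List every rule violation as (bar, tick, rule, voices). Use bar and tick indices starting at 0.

bar 0: v0=F3 v1=F4 v2=A4 downbeat M3
bar 1: v0=E3 v1=C4 v2=E4 downbeat P8
bar 2: v0=C3 v1=G4 v2=G3 downbeat P5
bar 3: v0=A2 v1=A3 v2=G3 downbeat m7
bar 4: v0=E3 v1=C4 v2=E4 downbeat P8
bar 5: v0=F3 v1=F4 v2=A4 downbeat M3
  -> R5 @ bar 0 tick 0 v(0, 2): opens on M3
  -> R2 @ bar 1 tick 0 v(0, 2): F3/A4 M3 -> E3/E4 P8 similar
  -> R2 @ bar 2 tick 0 v(0, 2): E3/E4 P8 -> C3/G3 P5 similar
  -> R3 @ bar 2 tick 0 v(1, 2): G4 above G3
  -> R3 @ bar 2 tick 1 v(1, 2): G4 above G3
  -> R3 @ bar 2 tick 2 v(1, 2): G4 above G3
  -> R3 @ bar 2 tick 3 v(1, 2): G4 above G3
  -> R2 @ bar 3 tick 0 v(0, 1): C3/G4 P5 -> A2/A3 P8 similar
  -> R3 @ bar 3 tick 0 v(1, 2): A3 above G3
  -> R4 @ bar 3 tick 0 v(0, 2): A2/G3 m7 untreated
  -> R7 @ bar 3 tick 0 v(1,): G4->A3 leap 10st
  -> R3 @ bar 3 tick 1 v(1, 2): A3 above G3
  -> R3 @ bar 3 tick 2 v(1, 2): A3 above G3
  -> R3 @ bar 3 tick 3 v(1, 2): A3 above G3
  -> R2 @ bar 4 tick 0 v(0, 2): A2/G3 m7 -> E3/E4 P8 similar
  -> R8 @ bar 4 tick 0 v(0, 2): penult P8 not 3rd/6th
  -> R2 @ bar 5 tick 0 v(0, 1): E3/C4 m6 -> F3/F4 P8 similar
  -> R6 @ bar 5 tick 3 v(0, 2): closes on M3

(0, 0, R5, (0, 2))
(1, 0, R2, (0, 2))
(2, 0, R2, (0, 2))
(2, 0, R3, (1, 2))
(2, 1, R3, (1, 2))
(2, 2, R3, (1, 2))
(2, 3, R3, (1, 2))
(3, 0, R2, (0, 1))
(3, 0, R3, (1, 2))
(3, 0, R4, (0, 2))
(3, 0, R7, (1,))
(3, 1, R3, (1, 2))
(3, 2, R3, (1, 2))
(3, 3, R3, (1, 2))
(4, 0, R2, (0, 2))
(4, 0, R8, (0, 2))
(5, 0, R2, (0, 1))
(5, 3, R6, (0, 2))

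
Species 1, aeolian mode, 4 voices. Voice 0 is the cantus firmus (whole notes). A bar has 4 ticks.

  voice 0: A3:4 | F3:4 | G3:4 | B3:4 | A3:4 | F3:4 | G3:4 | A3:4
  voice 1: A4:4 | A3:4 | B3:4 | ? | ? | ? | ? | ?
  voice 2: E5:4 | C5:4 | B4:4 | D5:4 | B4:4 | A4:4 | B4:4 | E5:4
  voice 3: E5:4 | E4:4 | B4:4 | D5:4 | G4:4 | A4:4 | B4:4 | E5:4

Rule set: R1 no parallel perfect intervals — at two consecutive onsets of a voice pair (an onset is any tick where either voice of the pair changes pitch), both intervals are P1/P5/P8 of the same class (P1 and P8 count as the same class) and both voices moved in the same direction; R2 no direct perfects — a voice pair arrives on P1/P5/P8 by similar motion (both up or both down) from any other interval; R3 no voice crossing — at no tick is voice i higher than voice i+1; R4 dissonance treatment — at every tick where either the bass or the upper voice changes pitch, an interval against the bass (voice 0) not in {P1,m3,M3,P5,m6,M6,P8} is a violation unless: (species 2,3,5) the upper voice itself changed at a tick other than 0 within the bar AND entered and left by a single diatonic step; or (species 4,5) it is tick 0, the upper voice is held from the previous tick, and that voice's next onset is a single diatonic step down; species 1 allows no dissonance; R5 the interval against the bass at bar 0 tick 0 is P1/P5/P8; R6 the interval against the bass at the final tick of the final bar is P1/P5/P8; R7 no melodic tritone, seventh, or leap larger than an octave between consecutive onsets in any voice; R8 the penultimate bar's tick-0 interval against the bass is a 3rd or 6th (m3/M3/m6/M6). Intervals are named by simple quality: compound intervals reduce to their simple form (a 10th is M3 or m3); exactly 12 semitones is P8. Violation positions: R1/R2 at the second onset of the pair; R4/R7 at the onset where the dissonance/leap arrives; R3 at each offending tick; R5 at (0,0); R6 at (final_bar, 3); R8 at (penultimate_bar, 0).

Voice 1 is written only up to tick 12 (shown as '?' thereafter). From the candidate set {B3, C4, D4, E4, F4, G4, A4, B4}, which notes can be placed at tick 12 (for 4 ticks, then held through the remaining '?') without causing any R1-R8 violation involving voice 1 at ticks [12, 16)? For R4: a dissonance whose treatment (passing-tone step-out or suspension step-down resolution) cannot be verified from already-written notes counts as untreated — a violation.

B3: legal
C4: violates R4
D4: violates R1
E4: violates R4
F4: violates R4,R7
G4: violates R2
A4: violates R4,R7
B4: violates R2

{B3}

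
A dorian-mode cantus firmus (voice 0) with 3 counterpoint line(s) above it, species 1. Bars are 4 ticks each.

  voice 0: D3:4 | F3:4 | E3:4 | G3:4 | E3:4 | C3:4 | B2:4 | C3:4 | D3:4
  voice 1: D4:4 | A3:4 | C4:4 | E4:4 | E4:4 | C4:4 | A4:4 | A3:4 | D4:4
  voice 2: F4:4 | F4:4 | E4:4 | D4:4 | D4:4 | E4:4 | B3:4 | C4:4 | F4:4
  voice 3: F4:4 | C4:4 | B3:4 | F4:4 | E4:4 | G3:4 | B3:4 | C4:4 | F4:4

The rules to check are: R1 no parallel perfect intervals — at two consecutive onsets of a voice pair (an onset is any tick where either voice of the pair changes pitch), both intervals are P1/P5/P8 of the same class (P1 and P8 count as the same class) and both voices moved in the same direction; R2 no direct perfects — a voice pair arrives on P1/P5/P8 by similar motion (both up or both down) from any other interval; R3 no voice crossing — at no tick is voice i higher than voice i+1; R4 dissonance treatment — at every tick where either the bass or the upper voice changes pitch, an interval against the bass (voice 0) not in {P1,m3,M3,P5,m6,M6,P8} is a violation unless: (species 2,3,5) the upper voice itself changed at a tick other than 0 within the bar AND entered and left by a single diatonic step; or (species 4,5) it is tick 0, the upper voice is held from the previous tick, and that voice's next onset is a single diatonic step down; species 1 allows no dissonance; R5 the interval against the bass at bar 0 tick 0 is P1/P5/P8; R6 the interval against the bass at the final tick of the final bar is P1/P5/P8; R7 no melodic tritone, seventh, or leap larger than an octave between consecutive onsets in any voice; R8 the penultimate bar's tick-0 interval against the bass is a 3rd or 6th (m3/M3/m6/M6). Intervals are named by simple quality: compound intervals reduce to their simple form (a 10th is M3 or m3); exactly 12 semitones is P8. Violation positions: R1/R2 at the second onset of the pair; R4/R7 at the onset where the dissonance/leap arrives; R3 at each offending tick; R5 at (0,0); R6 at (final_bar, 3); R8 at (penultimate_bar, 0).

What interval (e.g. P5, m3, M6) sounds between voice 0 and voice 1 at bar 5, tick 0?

P8

voice 0=C3 voice 1=C4 -> P8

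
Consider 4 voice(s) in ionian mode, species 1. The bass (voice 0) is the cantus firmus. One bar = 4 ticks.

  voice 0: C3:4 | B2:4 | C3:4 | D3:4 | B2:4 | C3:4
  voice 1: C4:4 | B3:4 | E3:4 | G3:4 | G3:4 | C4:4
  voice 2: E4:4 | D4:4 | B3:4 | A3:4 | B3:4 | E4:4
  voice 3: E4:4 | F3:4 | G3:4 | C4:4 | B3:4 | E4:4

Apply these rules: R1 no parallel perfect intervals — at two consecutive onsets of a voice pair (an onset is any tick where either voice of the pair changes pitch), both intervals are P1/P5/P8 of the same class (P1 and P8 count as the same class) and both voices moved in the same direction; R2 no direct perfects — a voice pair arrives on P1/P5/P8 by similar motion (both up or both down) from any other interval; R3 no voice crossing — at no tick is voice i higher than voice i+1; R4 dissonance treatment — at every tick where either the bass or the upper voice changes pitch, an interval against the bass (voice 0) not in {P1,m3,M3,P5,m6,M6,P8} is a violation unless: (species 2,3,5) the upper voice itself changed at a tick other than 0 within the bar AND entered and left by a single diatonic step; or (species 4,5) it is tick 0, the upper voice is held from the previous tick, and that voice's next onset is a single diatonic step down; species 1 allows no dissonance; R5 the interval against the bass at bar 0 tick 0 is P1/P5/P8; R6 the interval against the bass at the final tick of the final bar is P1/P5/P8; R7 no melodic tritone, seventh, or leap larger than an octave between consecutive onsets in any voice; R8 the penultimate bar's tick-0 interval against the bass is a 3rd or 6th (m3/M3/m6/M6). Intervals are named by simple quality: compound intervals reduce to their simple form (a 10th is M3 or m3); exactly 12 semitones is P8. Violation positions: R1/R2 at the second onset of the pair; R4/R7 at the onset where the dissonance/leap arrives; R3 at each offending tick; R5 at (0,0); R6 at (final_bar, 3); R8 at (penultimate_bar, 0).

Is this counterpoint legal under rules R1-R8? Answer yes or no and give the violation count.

No (25 violations)

bar 0: v0=C3 v1=C4 v2=E4 v3=E4 (M3)
bar 1: v0=B2 v1=B3 v2=D4 v3=F3 (TT)
bar 2: v0=C3 v1=E3 v2=B3 v3=G3 (P5)
bar 3: v0=D3 v1=G3 v2=A3 v3=C4 (m7)
bar 4: v0=B2 v1=G3 v2=B3 v3=B3 (P8)
bar 5: v0=C3 v1=C4 v2=E4 v3=E4 (M3)
  R5 @ bar0.0: opens on M3
  R5 @ bar0.0: opens on M3
  R1 @ bar1.0: C3/C4 P8 -> B2/B3 P8 similar
  R3 @ bar1.0: D4 above F3
  R4 @ bar1.0: B2/F3 TT untreated
  R7 @ bar1.0: E4->F3 leap 11st
  R3 @ bar1.1: D4 above F3
  R3 @ bar1.2: D4 above F3
  R3 @ bar1.3: D4 above F3
  R2 @ bar2.0: B2/F3 TT -> C3/G3 P5 similar
  R2 @ bar2.0: B3/D4 m3 -> E3/B3 P5 similar
  R3 @ bar2.0: B3 above G3
  R4 @ bar2.0: C3/B3 M7 untreated
  R3 @ bar2.1: B3 above G3
  R3 @ bar2.2: B3 above G3
  R3 @ bar2.3: B3 above G3
  R4 @ bar3.0: D3/G3 P4 untreated
  R4 @ bar3.0: D3/C4 m7 untreated
  R2 @ bar4.0: D3/C4 m7 -> B2/B3 P8 similar
  R8 @ bar4.0: penult P8 not 3rd/6th
  R8 @ bar4.0: penult P8 not 3rd/6th
  R1 @ bar5.0: B3/B3 P1 -> E4/E4 P1 similar
  R2 @ bar5.0: B2/G3 m6 -> C3/C4 P8 similar
  R6 @ bar5.3: closes on M3
  R6 @ bar5.3: closes on M3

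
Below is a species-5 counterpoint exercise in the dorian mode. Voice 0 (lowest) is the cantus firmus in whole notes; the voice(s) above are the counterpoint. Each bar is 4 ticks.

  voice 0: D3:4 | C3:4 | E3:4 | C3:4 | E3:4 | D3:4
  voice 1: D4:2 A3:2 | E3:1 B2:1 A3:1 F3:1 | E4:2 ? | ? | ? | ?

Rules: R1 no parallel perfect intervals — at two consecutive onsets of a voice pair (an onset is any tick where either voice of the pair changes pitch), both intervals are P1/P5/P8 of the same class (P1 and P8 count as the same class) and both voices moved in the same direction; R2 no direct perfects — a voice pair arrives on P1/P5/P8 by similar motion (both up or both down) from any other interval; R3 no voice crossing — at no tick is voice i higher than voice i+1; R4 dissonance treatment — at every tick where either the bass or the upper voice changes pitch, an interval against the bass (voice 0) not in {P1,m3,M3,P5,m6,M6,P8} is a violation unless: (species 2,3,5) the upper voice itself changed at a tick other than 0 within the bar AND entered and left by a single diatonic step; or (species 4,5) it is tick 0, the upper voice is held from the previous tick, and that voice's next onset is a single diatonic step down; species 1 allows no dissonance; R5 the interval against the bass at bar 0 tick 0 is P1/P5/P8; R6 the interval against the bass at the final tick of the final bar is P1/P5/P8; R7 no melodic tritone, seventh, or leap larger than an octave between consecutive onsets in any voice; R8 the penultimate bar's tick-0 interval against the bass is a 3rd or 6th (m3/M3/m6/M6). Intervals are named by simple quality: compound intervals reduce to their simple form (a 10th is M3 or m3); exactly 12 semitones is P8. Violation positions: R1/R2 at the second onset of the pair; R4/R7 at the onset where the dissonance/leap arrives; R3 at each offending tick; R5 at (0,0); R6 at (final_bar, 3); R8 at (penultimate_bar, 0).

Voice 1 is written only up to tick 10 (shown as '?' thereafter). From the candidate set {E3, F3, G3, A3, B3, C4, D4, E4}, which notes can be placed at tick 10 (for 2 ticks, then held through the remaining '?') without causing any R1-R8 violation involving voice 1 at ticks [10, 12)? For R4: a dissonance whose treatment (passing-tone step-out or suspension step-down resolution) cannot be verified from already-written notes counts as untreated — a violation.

{B3, C4, E3, E4, G3}

E3: legal
F3: violates R4,R7
G3: legal
A3: violates R4
B3: legal
C4: legal
D4: violates R4
E4: legal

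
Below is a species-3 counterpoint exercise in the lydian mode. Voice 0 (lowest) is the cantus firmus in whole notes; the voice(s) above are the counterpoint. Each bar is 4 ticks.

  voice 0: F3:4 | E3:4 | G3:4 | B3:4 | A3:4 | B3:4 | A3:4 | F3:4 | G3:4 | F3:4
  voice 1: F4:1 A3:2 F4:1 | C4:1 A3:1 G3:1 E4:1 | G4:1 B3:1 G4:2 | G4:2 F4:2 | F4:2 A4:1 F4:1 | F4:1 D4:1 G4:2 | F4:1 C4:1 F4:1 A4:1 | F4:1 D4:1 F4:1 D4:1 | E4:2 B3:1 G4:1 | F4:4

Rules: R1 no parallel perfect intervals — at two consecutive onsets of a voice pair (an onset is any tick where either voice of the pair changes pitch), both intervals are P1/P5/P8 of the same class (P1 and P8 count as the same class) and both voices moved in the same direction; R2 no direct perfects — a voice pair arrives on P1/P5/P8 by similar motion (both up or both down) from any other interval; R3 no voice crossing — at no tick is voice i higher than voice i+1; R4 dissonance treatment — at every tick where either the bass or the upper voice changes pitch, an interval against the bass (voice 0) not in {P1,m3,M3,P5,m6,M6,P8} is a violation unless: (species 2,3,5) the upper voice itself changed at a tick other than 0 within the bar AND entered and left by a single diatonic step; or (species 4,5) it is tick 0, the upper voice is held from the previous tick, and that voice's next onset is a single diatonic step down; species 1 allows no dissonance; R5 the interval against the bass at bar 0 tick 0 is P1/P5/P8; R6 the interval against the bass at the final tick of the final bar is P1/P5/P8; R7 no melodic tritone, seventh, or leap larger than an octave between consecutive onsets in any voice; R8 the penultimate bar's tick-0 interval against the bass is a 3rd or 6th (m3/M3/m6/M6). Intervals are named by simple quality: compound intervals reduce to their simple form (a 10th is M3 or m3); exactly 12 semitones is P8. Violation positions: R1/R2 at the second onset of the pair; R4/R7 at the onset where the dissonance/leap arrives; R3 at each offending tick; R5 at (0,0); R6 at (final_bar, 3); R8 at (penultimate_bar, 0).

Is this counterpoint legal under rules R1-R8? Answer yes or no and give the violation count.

No (6 violations)

bar 0: v0=F3 v1=F4 (P8)
bar 1: v0=E3 v1=C4 (m6)
bar 2: v0=G3 v1=G4 (P8)
bar 3: v0=B3 v1=G4 (m6)
bar 4: v0=A3 v1=F4 (m6)
bar 5: v0=B3 v1=F4 (TT)
bar 6: v0=A3 v1=F4 (m6)
bar 7: v0=F3 v1=F4 (P8)
bar 8: v0=G3 v1=E4 (M6)
bar 9: v0=F3 v1=F4 (P8)
  R4 @ bar1.1: E3/A3 P4 untreated
  R1 @ bar2.0: E3/E4 P8 -> G3/G4 P8 similar
  R4 @ bar3.2: B3/F4 TT untreated
  R4 @ bar5.0: B3/F4 TT untreated
  R1 @ bar7.0: A3/A4 P8 -> F3/F4 P8 similar
  R1 @ bar9.0: G3/G4 P8 -> F3/F4 P8 similar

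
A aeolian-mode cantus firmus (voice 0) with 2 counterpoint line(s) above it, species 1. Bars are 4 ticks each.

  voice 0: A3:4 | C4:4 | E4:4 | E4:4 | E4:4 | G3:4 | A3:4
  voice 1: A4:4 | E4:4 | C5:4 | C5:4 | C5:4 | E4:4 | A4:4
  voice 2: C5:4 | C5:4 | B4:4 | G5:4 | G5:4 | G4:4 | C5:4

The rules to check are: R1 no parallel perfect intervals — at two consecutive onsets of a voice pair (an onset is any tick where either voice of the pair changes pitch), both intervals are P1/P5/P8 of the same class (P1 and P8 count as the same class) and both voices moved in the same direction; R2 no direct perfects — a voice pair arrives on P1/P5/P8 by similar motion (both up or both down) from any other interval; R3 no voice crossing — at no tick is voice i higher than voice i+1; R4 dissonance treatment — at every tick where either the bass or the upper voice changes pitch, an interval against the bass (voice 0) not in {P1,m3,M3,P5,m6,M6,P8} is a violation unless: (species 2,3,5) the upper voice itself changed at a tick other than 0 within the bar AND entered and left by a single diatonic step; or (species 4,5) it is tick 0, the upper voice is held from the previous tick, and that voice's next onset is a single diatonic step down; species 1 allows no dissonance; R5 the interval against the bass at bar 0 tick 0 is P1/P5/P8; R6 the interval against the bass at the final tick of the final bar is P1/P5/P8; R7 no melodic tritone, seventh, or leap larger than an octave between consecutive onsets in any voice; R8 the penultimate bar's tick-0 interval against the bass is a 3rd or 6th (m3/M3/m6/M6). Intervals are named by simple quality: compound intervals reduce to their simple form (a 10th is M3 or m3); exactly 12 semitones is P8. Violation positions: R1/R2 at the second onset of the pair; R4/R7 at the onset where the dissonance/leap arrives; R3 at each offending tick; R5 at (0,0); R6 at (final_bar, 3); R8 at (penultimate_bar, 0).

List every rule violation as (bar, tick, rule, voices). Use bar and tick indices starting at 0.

(0, 0, R5, (0, 2))
(2, 0, R3, (1, 2))
(2, 1, R3, (1, 2))
(2, 2, R3, (1, 2))
(2, 3, R3, (1, 2))
(5, 0, R2, (0, 2))
(5, 0, R8, (0, 2))
(6, 0, R2, (0, 1))
(6, 3, R6, (0, 2))

bar 0: v0=A3 v1=A4 v2=C5 downbeat m3
bar 1: v0=C4 v1=E4 v2=C5 downbeat P8
bar 2: v0=E4 v1=C5 v2=B4 downbeat P5
bar 3: v0=E4 v1=C5 v2=G5 downbeat m3
bar 4: v0=E4 v1=C5 v2=G5 downbeat m3
bar 5: v0=G3 v1=E4 v2=G4 downbeat P8
bar 6: v0=A3 v1=A4 v2=C5 downbeat m3
  -> R5 @ bar 0 tick 0 v(0, 2): opens on m3
  -> R3 @ bar 2 tick 0 v(1, 2): C5 above B4
  -> R3 @ bar 2 tick 1 v(1, 2): C5 above B4
  -> R3 @ bar 2 tick 2 v(1, 2): C5 above B4
  -> R3 @ bar 2 tick 3 v(1, 2): C5 above B4
  -> R2 @ bar 5 tick 0 v(0, 2): E4/G5 m3 -> G3/G4 P8 similar
  -> R8 @ bar 5 tick 0 v(0, 2): penult P8 not 3rd/6th
  -> R2 @ bar 6 tick 0 v(0, 1): G3/E4 M6 -> A3/A4 P8 similar
  -> R6 @ bar 6 tick 3 v(0, 2): closes on m3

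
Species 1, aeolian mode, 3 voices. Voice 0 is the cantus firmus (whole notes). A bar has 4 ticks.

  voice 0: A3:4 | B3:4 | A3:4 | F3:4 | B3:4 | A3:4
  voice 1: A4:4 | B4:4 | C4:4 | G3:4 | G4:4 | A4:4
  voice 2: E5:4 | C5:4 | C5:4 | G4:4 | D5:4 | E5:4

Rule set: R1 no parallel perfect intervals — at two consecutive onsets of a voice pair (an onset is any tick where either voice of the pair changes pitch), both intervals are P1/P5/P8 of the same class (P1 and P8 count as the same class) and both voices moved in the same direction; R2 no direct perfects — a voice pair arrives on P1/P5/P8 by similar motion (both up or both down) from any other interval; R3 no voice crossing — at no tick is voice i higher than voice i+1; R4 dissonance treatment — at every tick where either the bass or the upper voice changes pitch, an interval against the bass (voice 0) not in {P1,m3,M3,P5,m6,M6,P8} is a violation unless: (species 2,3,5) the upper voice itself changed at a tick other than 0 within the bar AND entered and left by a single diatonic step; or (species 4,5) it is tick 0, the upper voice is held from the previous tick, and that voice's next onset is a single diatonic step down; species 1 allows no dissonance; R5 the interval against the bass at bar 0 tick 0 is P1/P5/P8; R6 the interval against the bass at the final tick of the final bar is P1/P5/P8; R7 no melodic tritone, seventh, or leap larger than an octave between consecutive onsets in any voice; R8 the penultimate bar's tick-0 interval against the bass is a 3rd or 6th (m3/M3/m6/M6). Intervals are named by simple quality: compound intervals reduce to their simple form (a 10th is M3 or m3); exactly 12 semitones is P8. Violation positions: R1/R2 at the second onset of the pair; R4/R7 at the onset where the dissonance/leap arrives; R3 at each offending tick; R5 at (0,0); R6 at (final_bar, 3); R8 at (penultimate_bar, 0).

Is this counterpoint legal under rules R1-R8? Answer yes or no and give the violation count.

No (9 violations)

bar 0: v0=A3 v1=A4 v2=E5 (P5)
bar 1: v0=B3 v1=B4 v2=C5 (m2)
bar 2: v0=A3 v1=C4 v2=C5 (m3)
bar 3: v0=F3 v1=G3 v2=G4 (M2)
bar 4: v0=B3 v1=G4 v2=D5 (m3)
bar 5: v0=A3 v1=A4 v2=E5 (P5)
  R1 @ bar1.0: A3/A4 P8 -> B3/B4 P8 similar
  R4 @ bar1.0: B3/C5 m2 untreated
  R7 @ bar2.0: B4->C4 leap 11st
  R1 @ bar3.0: C4/C5 P8 -> G3/G4 P8 similar
  R4 @ bar3.0: F3/G3 M2 untreated
  R4 @ bar3.0: F3/G4 M2 untreated
  R2 @ bar4.0: G3/G4 P8 -> G4/D5 P5 similar
  R7 @ bar4.0: F3->B3 leap 6st
  R1 @ bar5.0: G4/D5 P5 -> A4/E5 P5 similar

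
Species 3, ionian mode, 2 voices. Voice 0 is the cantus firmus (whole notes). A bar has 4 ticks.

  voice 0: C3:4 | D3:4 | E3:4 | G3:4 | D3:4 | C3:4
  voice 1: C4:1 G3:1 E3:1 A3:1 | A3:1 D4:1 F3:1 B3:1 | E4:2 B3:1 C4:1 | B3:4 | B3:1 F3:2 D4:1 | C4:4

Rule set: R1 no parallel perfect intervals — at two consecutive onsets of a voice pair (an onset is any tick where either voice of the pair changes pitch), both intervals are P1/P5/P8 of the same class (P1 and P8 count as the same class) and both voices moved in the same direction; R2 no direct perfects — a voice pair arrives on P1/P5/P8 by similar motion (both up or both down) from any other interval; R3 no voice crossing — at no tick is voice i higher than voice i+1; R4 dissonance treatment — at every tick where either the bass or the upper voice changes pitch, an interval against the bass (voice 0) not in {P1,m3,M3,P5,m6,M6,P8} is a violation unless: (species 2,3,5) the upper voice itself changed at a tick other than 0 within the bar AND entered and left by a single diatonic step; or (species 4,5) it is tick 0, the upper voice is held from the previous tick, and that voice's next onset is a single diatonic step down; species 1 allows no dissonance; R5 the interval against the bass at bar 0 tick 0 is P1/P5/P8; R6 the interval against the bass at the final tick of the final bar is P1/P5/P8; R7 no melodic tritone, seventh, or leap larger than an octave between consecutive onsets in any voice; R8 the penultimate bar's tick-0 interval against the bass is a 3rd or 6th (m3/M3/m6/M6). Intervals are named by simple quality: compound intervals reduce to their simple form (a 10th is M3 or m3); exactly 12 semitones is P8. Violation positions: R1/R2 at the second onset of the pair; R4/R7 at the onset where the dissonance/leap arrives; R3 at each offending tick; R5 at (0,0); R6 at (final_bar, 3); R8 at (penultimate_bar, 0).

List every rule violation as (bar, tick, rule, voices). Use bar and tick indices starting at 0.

(1, 3, R7, (1,))
(2, 0, R2, (0, 1))
(4, 1, R7, (1,))
(5, 0, R1, (0, 1))

bar 0: v0=C3 v1=C4 downbeat P8
bar 1: v0=D3 v1=A3 downbeat P5
bar 2: v0=E3 v1=E4 downbeat P8
bar 3: v0=G3 v1=B3 downbeat M3
bar 4: v0=D3 v1=B3 downbeat M6
bar 5: v0=C3 v1=C4 downbeat P8
  -> R7 @ bar 1 tick 3 v(1,): F3->B3 leap 6st
  -> R2 @ bar 2 tick 0 v(0, 1): D3/B3 M6 -> E3/E4 P8 similar
  -> R7 @ bar 4 tick 1 v(1,): B3->F3 leap 6st
  -> R1 @ bar 5 tick 0 v(0, 1): D3/D4 P8 -> C3/C4 P8 similar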